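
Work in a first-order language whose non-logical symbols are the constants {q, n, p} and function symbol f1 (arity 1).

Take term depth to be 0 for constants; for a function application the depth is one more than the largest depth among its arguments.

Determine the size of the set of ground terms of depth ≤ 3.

12

If N_k denotes the number of depth-≤k ground terms, the 3 constants give N_0 = 3, and each function symbol of arity r contributes N_{k-1}^r new terms at level k: N_k = 3 + N_{k-1}.
N_0 = 3
N_1 = 3 + 3 = 6
N_2 = 3 + 6 = 9
N_3 = 3 + 9 = 12
Explicitly: q, n, p, f1(q), f1(n), f1(p), f1(f1(q)), f1(f1(n)), f1(f1(p)), f1(f1(f1(q))), f1(f1(f1(n))), f1(f1(f1(p))).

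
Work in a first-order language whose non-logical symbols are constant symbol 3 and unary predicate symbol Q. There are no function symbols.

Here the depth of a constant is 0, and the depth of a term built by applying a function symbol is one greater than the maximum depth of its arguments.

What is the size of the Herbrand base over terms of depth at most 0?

First count ground terms of depth ≤ 0.
With no function symbols every ground term is a constant, so there is exactly 1 ground term at every depth bound.
N_0 = 1
So |H| = 1.
A ground atom is a predicate applied to a tuple of terms from H, so the count is the sum over predicates of |H|^arity:
  Q: 1
Total ground atoms: 1.

1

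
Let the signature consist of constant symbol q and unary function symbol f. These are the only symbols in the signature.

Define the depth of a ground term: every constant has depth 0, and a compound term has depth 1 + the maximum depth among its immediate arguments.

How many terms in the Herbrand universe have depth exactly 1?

Let N_k = |{terms of depth ≤ k}|. Then N_0 = 1 and N_k = 1 + N_{k-1} for k ≥ 1 (one summand per function symbol, arity giving the exponent).
N_0 = 1
N_1 = 1 + 1 = 2
Terms of depth exactly 1: N_1 − N_0 = 2 − 1 = 1.

1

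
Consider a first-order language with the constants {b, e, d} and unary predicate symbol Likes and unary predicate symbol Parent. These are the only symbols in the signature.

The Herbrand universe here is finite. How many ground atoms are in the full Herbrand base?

With no function symbols, the Herbrand universe is just the 3 constants.
Ground atoms per predicate: Likes: 3, Parent: 3.
Herbrand base size = 3 + 3 = 6.

6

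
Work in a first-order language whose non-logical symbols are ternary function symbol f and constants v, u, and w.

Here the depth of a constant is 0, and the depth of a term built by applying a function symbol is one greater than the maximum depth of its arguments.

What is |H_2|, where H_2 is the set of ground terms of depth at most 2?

27003

Write N_k for the number of ground terms of depth ≤ k. A term of depth ≤ k is either a constant or a function symbol applied to arguments of depth ≤ k−1, so N_k = 3 + N_{k-1}^3.
N_0 = 3
N_1 = 3 + 3^3 = 30
N_2 = 3 + 30^3 = 27003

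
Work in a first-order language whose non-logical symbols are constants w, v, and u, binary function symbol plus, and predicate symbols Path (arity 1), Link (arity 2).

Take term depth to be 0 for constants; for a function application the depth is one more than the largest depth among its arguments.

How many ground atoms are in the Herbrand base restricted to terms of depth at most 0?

First count ground terms of depth ≤ 0.
Count level by level. With function symbols plus/2, the terms of depth ≤ k are the 3 constants together with each function applied to depth-≤(k−1) tuples, so N_k = 3 + N_{k-1}^2.
N_0 = 3
Explicitly: w, v, u.
So |H| = 3.
Each predicate of arity r yields |H|^r ground atoms (one per choice of an r-tuple from H):
  Path: 3;  Link: 3^2 = 9
Total ground atoms: 3 + 9 = 12.

12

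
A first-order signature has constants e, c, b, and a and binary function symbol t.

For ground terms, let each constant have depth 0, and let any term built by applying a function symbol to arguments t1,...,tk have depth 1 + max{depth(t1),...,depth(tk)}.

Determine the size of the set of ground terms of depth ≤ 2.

If N_k denotes the number of depth-≤k ground terms, the 4 constants give N_0 = 4, and each function symbol of arity r contributes N_{k-1}^r new terms at level k: N_k = 4 + N_{k-1}^2.
N_0 = 4
N_1 = 4 + 4^2 = 20
N_2 = 4 + 20^2 = 404

404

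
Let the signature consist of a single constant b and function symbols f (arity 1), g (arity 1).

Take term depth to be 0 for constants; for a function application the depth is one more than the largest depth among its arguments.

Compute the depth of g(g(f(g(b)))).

4

depth(g(b)) = 1 + depth(b) = 1 + 0 = 1
depth(f(g(b))) = 1 + depth(g(b)) = 1 + 1 = 2
depth(g(f(g(b)))) = 1 + depth(f(g(b))) = 1 + 2 = 3
depth(g(g(f(g(b))))) = 1 + depth(g(f(g(b)))) = 1 + 3 = 4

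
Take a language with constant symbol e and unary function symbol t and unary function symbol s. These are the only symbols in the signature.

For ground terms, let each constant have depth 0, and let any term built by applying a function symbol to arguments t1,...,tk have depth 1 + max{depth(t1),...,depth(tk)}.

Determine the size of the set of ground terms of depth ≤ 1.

If N_k denotes the number of depth-≤k ground terms, the 1 constant gives N_0 = 1, and each function symbol of arity r contributes N_{k-1}^r new terms at level k: N_k = 1 + N_{k-1} + N_{k-1}.
N_0 = 1
N_1 = 1 + 1 + 1 = 3

3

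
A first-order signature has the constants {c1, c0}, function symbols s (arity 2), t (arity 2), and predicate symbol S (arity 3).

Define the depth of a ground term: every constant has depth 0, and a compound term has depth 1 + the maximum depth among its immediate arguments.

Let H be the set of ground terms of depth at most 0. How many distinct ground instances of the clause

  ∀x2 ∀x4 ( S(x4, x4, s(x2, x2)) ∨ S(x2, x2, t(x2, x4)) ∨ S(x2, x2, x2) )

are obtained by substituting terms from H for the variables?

Ground terms of depth ≤ 0:
  Let N_k = |{terms of depth ≤ k}|. Then N_0 = 2 and N_k = 2 + N_{k-1}^2 + N_{k-1}^2 for k ≥ 1 (one summand per function symbol, arity giving the exponent).
  N_0 = 2
  Explicitly: c1, c0.
So there are 2 ground terms available for substitution.
There are 2 variables to instantiate (x2, x4), each occurring in at least one literal, so different choices give different ground instances.
Number of ground instances = 2^2 = 4.

4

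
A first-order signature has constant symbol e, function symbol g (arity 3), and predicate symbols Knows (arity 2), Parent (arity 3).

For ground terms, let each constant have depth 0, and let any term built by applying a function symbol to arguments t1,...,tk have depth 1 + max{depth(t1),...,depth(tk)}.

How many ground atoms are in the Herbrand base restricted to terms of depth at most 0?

2

First count ground terms of depth ≤ 0.
Let N_k count ground terms of depth at most k. Each non-constant term of depth ≤ k is some function symbol applied to depth-≤(k−1) arguments, giving N_k = 1 + N_{k-1}^3.
N_0 = 1
Explicitly: e.
So |H| = 1.
For each predicate symbol, the number of ground atoms is |H| raised to its arity; summing:
  Knows: 1^2 = 1;  Parent: 1^3 = 1
Total ground atoms: 1 + 1 = 2.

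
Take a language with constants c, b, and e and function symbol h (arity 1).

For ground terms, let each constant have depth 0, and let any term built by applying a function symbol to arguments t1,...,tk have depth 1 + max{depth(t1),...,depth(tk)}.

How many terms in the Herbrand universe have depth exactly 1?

Let N_k = |{terms of depth ≤ k}|. Then N_0 = 3 and N_k = 3 + N_{k-1} for k ≥ 1 (one summand per function symbol, arity giving the exponent).
N_0 = 3
N_1 = 3 + 3 = 6
Terms of depth exactly 1: N_1 − N_0 = 6 − 3 = 3.

3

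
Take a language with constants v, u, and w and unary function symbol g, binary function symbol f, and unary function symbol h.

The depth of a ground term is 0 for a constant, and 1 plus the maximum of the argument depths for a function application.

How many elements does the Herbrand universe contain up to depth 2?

Write N_k for the number of ground terms of depth ≤ k. A term of depth ≤ k is either a constant or a function symbol applied to arguments of depth ≤ k−1, so N_k = 3 + N_{k-1} + N_{k-1}^2 + N_{k-1}.
N_0 = 3
N_1 = 3 + 3 + 3^2 + 3 = 18
N_2 = 3 + 18 + 18^2 + 18 = 363

363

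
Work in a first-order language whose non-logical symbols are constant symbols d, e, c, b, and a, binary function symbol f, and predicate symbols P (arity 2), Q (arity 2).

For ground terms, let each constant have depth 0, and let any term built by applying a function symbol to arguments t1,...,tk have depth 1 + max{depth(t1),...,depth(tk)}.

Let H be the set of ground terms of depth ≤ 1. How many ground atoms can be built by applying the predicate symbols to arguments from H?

1800

First count ground terms of depth ≤ 1.
Let N_k = |{terms of depth ≤ k}|. Then N_0 = 5 and N_k = 5 + N_{k-1}^2 for k ≥ 1 (one summand per function symbol, arity giving the exponent).
N_0 = 5
N_1 = 5 + 5^2 = 30
So |H| = 30.
Ground atoms are formed by filling each argument slot of a predicate with a term from H, so an r-ary predicate gives |H|^r atoms:
  P: 30^2 = 900;  Q: 30^2 = 900
Total ground atoms: 900 + 900 = 1800.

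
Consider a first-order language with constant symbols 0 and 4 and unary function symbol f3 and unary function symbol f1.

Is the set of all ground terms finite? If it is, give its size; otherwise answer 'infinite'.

The signature has at least one function symbol (f3, arity 1) and at least one constant (0).
Iterating f3 gives infinitely many distinct ground terms: 0, f3(0), f3(f3(0)), ...
So the Herbrand universe is infinite.

infinite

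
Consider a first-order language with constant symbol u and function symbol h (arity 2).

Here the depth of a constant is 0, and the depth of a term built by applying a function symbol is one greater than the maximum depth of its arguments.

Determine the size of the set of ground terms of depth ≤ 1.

If N_k denotes the number of depth-≤k ground terms, the 1 constant gives N_0 = 1, and each function symbol of arity r contributes N_{k-1}^r new terms at level k: N_k = 1 + N_{k-1}^2.
N_0 = 1
N_1 = 1 + 1^2 = 2

2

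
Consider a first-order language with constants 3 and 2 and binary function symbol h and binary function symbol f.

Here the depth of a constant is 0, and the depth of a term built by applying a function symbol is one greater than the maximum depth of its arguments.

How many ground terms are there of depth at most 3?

Write N_k for the number of ground terms of depth ≤ k. A term of depth ≤ k is either a constant or a function symbol applied to arguments of depth ≤ k−1, so N_k = 2 + N_{k-1}^2 + N_{k-1}^2.
N_0 = 2
N_1 = 2 + 2^2 + 2^2 = 10
N_2 = 2 + 10^2 + 10^2 = 202
N_3 = 2 + 202^2 + 202^2 = 81610

81610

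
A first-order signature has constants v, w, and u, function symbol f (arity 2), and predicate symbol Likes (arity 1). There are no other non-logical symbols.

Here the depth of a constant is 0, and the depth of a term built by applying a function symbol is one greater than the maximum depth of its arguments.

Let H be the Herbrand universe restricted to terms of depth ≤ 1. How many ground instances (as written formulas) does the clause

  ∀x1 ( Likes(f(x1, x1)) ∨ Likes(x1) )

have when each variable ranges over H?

Ground terms of depth ≤ 1:
  Count level by level. With function symbols f/2, the terms of depth ≤ k are the 3 constants together with each function applied to depth-≤(k−1) tuples, so N_k = 3 + N_{k-1}^2.
  N_0 = 3
  N_1 = 3 + 3^2 = 12
So there are 12 ground terms available for substitution.
The variable x1 ranges independently over the available ground terms, and distinct assignments produce distinct instances.
Number of ground instances = 12.

12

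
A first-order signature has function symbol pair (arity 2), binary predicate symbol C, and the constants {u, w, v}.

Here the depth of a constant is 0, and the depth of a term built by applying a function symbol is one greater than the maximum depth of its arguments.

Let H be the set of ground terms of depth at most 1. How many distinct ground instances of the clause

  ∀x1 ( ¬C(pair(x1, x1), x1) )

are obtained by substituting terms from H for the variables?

Ground terms of depth ≤ 1:
  Let N_k = |{terms of depth ≤ k}|. Then N_0 = 3 and N_k = 3 + N_{k-1}^2 for k ≥ 1 (one summand per function symbol, arity giving the exponent).
  N_0 = 3
  N_1 = 3 + 3^2 = 12
  Explicitly: u, w, v, pair(u, u), pair(u, w), pair(u, v), pair(w, u), pair(w, w), pair(w, v), pair(v, u), pair(v, w), pair(v, v).
So there are 12 ground terms available for substitution.
The body mentions the single quantified variable x1; since ground terms form a free algebra, no two substitutions collapse to the same formula.
Number of ground instances = 12.

12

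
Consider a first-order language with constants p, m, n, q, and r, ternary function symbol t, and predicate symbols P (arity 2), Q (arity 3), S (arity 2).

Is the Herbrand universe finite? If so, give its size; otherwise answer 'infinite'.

The signature has at least one function symbol (t, arity 3) and at least one constant (p).
Iterating t gives infinitely many distinct ground terms: p, t(p, p, p), t(t(p, p, p), t(p, p, p), t(p, p, p)), ...
So the Herbrand universe is infinite.

infinite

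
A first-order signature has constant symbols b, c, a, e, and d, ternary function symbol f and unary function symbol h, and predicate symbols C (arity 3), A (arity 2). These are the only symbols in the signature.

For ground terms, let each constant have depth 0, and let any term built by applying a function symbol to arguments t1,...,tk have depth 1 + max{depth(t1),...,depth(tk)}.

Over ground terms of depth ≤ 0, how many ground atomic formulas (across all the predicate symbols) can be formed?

150

First count ground terms of depth ≤ 0.
Let N_k = |{terms of depth ≤ k}|. Then N_0 = 5 and N_k = 5 + N_{k-1}^3 + N_{k-1} for k ≥ 1 (one summand per function symbol, arity giving the exponent).
N_0 = 5
So |H| = 5.
Each predicate of arity r yields |H|^r ground atoms (one per choice of an r-tuple from H):
  C: 5^3 = 125;  A: 5^2 = 25
Total ground atoms: 125 + 25 = 150.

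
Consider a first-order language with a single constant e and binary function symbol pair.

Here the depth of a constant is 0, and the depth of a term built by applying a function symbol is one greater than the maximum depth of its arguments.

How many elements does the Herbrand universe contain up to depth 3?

26

Let N_k count ground terms of depth at most k. Each non-constant term of depth ≤ k is some function symbol applied to depth-≤(k−1) arguments, giving N_k = 1 + N_{k-1}^2.
N_0 = 1
N_1 = 1 + 1^2 = 2
N_2 = 1 + 2^2 = 5
N_3 = 1 + 5^2 = 26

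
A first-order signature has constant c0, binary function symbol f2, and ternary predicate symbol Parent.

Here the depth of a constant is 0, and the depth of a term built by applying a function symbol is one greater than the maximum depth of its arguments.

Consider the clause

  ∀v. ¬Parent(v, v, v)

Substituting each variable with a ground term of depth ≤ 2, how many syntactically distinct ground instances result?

Ground terms of depth ≤ 2:
  Write N_k for the number of ground terms of depth ≤ k. A term of depth ≤ k is either a constant or a function symbol applied to arguments of depth ≤ k−1, so N_k = 1 + N_{k-1}^2.
  N_0 = 1
  N_1 = 1 + 1^2 = 2
  N_2 = 1 + 2^2 = 5
  Explicitly: c0, f2(c0, c0), f2(c0, f2(c0, c0)), f2(f2(c0, c0), c0), f2(f2(c0, c0), f2(c0, c0)).
So there are 5 ground terms available for substitution.
The body mentions the single quantified variable v; since ground terms form a free algebra, no two substitutions collapse to the same formula.
Number of ground instances = 5.

5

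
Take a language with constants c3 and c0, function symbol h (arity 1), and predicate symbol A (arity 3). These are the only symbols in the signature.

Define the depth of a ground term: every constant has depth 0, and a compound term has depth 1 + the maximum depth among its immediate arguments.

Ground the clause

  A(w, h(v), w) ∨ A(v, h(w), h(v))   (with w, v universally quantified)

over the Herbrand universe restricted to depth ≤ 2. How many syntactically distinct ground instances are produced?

36

Ground terms of depth ≤ 2:
  Write N_k for the number of ground terms of depth ≤ k. A term of depth ≤ k is either a constant or a function symbol applied to arguments of depth ≤ k−1, so N_k = 2 + N_{k-1}.
  N_0 = 2
  N_1 = 2 + 2 = 4
  N_2 = 2 + 4 = 6
So there are 6 ground terms available for substitution.
The body mentions every one of the 2 quantified variables; since ground terms form a free algebra, no two substitutions collapse to the same formula.
Number of ground instances = 6^2 = 36.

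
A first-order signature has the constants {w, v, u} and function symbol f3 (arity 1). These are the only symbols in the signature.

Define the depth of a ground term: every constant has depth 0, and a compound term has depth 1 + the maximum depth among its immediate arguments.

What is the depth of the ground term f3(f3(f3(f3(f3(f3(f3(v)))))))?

7

depth(f3(v)) = 1 + depth(v) = 1 + 0 = 1
depth(f3(f3(v))) = 1 + depth(f3(v)) = 1 + 1 = 2
depth(f3(f3(f3(v)))) = 1 + depth(f3(f3(v))) = 1 + 2 = 3
depth(f3(f3(f3(f3(v))))) = 1 + depth(f3(f3(f3(v)))) = 1 + 3 = 4
depth(f3(f3(f3(f3(f3(v)))))) = 1 + depth(f3(f3(f3(f3(v))))) = 1 + 4 = 5
depth(f3(f3(f3(f3(f3(f3(v))))))) = 1 + depth(f3(f3(f3(f3(f3(v)))))) = 1 + 5 = 6
depth(f3(f3(f3(f3(f3(f3(f3(v)))))))) = 1 + depth(f3(f3(f3(f3(f3(f3(v))))))) = 1 + 6 = 7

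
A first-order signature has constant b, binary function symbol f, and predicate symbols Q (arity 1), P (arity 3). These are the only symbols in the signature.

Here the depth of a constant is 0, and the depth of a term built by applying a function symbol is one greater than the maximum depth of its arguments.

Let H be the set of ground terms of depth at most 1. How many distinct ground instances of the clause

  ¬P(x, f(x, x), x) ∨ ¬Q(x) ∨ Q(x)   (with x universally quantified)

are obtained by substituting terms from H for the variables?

Ground terms of depth ≤ 1:
  Let N_k count ground terms of depth at most k. Each non-constant term of depth ≤ k is some function symbol applied to depth-≤(k−1) arguments, giving N_k = 1 + N_{k-1}^2.
  N_0 = 1
  N_1 = 1 + 1^2 = 2
So there are 2 ground terms available for substitution.
The clause has 1 distinct variable (x), which appears in the body. In the free term algebra distinct substitutions yield syntactically distinct ground instances.
Number of ground instances = 2.

2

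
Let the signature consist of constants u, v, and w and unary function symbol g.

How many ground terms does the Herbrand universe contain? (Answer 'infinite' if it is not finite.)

infinite

The signature has at least one function symbol (g, arity 1) and at least one constant (u).
Iterating g gives infinitely many distinct ground terms: u, g(u), g(g(u)), ...
So the Herbrand universe is infinite.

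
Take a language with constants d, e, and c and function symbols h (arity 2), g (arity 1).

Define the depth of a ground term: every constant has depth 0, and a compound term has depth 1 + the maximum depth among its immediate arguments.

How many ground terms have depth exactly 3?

59052

Count level by level. With function symbols h/2, g/1, the terms of depth ≤ k are the 3 constants together with each function applied to depth-≤(k−1) tuples, so N_k = 3 + N_{k-1}^2 + N_{k-1}.
N_0 = 3
N_1 = 3 + 3^2 + 3 = 15
N_2 = 3 + 15^2 + 15 = 243
N_3 = 3 + 243^2 + 243 = 59295
Terms of depth exactly 3: N_3 − N_2 = 59295 − 243 = 59052.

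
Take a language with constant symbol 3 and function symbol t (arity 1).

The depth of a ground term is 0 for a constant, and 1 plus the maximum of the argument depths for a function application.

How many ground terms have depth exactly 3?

1

Let N_k count ground terms of depth at most k. Each non-constant term of depth ≤ k is some function symbol applied to depth-≤(k−1) arguments, giving N_k = 1 + N_{k-1}.
N_0 = 1
N_1 = 1 + 1 = 2
N_2 = 1 + 2 = 3
N_3 = 1 + 3 = 4
Terms of depth exactly 3: N_3 − N_2 = 4 − 3 = 1.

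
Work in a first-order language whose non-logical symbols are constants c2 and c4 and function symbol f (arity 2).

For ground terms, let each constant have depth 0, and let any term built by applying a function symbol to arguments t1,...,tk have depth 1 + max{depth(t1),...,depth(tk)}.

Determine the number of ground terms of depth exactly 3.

1408

Count level by level. With function symbols f/2, the terms of depth ≤ k are the 2 constants together with each function applied to depth-≤(k−1) tuples, so N_k = 2 + N_{k-1}^2.
N_0 = 2
N_1 = 2 + 2^2 = 6
N_2 = 2 + 6^2 = 38
N_3 = 2 + 38^2 = 1446
Terms of depth exactly 3: N_3 − N_2 = 1446 − 38 = 1408.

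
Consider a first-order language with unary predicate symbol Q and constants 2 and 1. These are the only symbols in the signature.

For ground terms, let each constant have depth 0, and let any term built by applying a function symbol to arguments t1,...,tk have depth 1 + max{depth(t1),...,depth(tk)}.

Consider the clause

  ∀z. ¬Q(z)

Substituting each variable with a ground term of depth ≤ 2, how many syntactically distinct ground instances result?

2

Ground terms of depth ≤ 2:
  With no function symbols every ground term is a constant, so there are exactly 2 ground terms at every depth bound.
  N_0 = 2
  N_1 = 2
  N_2 = 2
  Explicitly: 2, 1.
So there are 2 ground terms available for substitution.
The clause has 1 distinct variable (z), which appears in the body. In the free term algebra distinct substitutions yield syntactically distinct ground instances.
Number of ground instances = 2.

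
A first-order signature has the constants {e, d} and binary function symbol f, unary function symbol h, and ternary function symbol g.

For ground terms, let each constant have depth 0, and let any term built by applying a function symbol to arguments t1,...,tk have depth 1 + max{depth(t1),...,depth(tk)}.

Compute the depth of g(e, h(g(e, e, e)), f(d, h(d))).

3

depth(g(e, e, e)) = 1 + max(0, 0, 0) = 1
depth(h(g(e, e, e))) = 1 + depth(g(e, e, e)) = 1 + 1 = 2
depth(h(d)) = 1 + depth(d) = 1 + 0 = 1
depth(f(d, h(d))) = 1 + max(0, 1) = 2
depth(g(e, h(g(e, e, e)), f(d, h(d)))) = 1 + max(0, 2, 2) = 3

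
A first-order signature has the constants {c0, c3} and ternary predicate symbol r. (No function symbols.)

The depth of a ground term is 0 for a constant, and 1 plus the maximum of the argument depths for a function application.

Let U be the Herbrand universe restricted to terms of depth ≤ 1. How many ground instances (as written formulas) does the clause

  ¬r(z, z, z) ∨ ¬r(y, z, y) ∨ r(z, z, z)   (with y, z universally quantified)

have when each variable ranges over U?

4

Ground terms of depth ≤ 1:
  With no function symbols every ground term is a constant, so there are exactly 2 ground terms at every depth bound.
  N_0 = 2
  N_1 = 2
So there are 2 ground terms available for substitution.
The body mentions every one of the 2 quantified variables; since ground terms form a free algebra, no two substitutions collapse to the same formula.
Number of ground instances = 2^2 = 4.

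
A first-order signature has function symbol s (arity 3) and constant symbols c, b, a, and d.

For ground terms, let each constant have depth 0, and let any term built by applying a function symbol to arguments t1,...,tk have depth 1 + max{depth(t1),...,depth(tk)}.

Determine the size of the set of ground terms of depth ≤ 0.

Write N_k for the number of ground terms of depth ≤ k. A term of depth ≤ k is either a constant or a function symbol applied to arguments of depth ≤ k−1, so N_k = 4 + N_{k-1}^3.
N_0 = 4
Explicitly: c, b, a, d.

4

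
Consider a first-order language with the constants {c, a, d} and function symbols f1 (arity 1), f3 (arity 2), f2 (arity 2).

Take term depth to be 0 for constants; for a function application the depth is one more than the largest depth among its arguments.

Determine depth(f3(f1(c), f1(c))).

2

depth(f1(c)) = 1 + depth(c) = 1 + 0 = 1
depth(f3(f1(c), f1(c))) = 1 + max(1, 1) = 2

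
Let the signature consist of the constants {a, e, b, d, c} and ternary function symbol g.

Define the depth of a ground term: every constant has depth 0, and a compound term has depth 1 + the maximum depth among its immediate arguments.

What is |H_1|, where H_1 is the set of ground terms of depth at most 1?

Write N_k for the number of ground terms of depth ≤ k. A term of depth ≤ k is either a constant or a function symbol applied to arguments of depth ≤ k−1, so N_k = 5 + N_{k-1}^3.
N_0 = 5
N_1 = 5 + 5^3 = 130

130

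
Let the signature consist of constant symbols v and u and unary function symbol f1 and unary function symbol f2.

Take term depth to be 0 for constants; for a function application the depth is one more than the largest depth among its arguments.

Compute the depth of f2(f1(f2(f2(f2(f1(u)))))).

depth(f1(u)) = 1 + depth(u) = 1 + 0 = 1
depth(f2(f1(u))) = 1 + depth(f1(u)) = 1 + 1 = 2
depth(f2(f2(f1(u)))) = 1 + depth(f2(f1(u))) = 1 + 2 = 3
depth(f2(f2(f2(f1(u))))) = 1 + depth(f2(f2(f1(u)))) = 1 + 3 = 4
depth(f1(f2(f2(f2(f1(u)))))) = 1 + depth(f2(f2(f2(f1(u))))) = 1 + 4 = 5
depth(f2(f1(f2(f2(f2(f1(u))))))) = 1 + depth(f1(f2(f2(f2(f1(u)))))) = 1 + 5 = 6

6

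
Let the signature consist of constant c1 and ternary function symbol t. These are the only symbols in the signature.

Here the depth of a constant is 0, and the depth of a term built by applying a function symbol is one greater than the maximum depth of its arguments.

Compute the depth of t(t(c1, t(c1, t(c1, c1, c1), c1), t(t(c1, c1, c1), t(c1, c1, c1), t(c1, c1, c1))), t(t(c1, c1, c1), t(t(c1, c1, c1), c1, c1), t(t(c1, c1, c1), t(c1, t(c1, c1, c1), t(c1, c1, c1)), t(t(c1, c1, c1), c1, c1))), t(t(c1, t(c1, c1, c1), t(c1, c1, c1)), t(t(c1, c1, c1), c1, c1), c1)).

5

depth(t(c1, c1, c1)) = 1 + max(0, 0, 0) = 1
depth(t(c1, t(c1, c1, c1), c1)) = 1 + max(0, 1, 0) = 2
depth(t(t(c1, c1, c1), t(c1, c1, c1), t(c1, c1, c1))) = 1 + max(1, 1, 1) = 2
depth(t(c1, t(c1, t(c1, c1, c1), c1), t(t(c1, c1, c1), t(c1, c1, c1), t(c1, c1, c1)))) = 1 + max(0, 2, 2) = 3
depth(t(t(c1, c1, c1), c1, c1)) = 1 + max(1, 0, 0) = 2
depth(t(c1, t(c1, c1, c1), t(c1, c1, c1))) = 1 + max(0, 1, 1) = 2
depth(t(t(c1, c1, c1), t(c1, t(c1, c1, c1), t(c1, c1, c1)), t(t(c1, c1, c1), c1, c1))) = 1 + max(1, 2, 2) = 3
depth(t(t(c1, c1, c1), t(t(c1, c1, c1), c1, c1), t(t(c1, c1, c1), t(c1, t(c1, c1, c1), t(c1, c1, c1)), t(t(c1, c1, c1), c1, c1)))) = 1 + max(1, 2, 3) = 4
depth(t(t(c1, t(c1, c1, c1), t(c1, c1, c1)), t(t(c1, c1, c1), c1, c1), c1)) = 1 + max(2, 2, 0) = 3
depth(t(t(c1, t(c1, t(c1, c1, c1), c1), t(t(c1, c1, c1), t(c1, c1, c1), t(c1, c1, c1))), t(t(c1, c1, c1), t(t(c1, c1, c1), c1, c1), t(t(c1, c1, c1), t(c1, t(c1, c1, c1), t(c1, c1, c1)), t(t(c1, c1, c1), c1, c1))), t(t(c1, t(c1, c1, c1), t(c1, c1, c1)), t(t(c1, c1, c1), c1, c1), c1))) = 1 + max(3, 4, 3) = 5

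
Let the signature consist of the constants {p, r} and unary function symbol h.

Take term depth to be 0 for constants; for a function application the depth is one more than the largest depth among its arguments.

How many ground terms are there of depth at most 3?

Count level by level. With function symbols h/1, the terms of depth ≤ k are the 2 constants together with each function applied to depth-≤(k−1) tuples, so N_k = 2 + N_{k-1}.
N_0 = 2
N_1 = 2 + 2 = 4
N_2 = 2 + 4 = 6
N_3 = 2 + 6 = 8
Explicitly: p, r, h(p), h(r), h(h(p)), h(h(r)), h(h(h(p))), h(h(h(r))).

8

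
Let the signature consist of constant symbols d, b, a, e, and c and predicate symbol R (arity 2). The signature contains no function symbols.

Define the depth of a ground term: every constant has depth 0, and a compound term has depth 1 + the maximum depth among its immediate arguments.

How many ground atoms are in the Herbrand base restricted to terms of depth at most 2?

First count ground terms of depth ≤ 2.
With no function symbols every ground term is a constant, so there are exactly 5 ground terms at every depth bound.
N_0 = 5
N_1 = 5
N_2 = 5
So |H| = 5.
For each predicate symbol, the number of ground atoms is |H| raised to its arity; summing:
  R: 5^2 = 25
Total ground atoms: 25.

25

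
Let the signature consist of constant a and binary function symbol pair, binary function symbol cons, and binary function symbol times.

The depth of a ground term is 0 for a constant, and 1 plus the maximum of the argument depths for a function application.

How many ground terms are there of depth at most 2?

Count level by level. With function symbols pair/2, cons/2, times/2, the terms of depth ≤ k are the 1 constant together with each function applied to depth-≤(k−1) tuples, so N_k = 1 + N_{k-1}^2 + N_{k-1}^2 + N_{k-1}^2.
N_0 = 1
N_1 = 1 + 1^2 + 1^2 + 1^2 = 4
N_2 = 1 + 4^2 + 4^2 + 4^2 = 49

49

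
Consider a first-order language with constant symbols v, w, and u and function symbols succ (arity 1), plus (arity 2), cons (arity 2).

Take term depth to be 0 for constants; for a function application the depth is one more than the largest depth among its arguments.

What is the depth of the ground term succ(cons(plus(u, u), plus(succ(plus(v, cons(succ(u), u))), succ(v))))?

7

depth(plus(u, u)) = 1 + max(0, 0) = 1
depth(succ(u)) = 1 + depth(u) = 1 + 0 = 1
depth(cons(succ(u), u)) = 1 + max(1, 0) = 2
depth(plus(v, cons(succ(u), u))) = 1 + max(0, 2) = 3
depth(succ(plus(v, cons(succ(u), u)))) = 1 + depth(plus(v, cons(succ(u), u))) = 1 + 3 = 4
depth(succ(v)) = 1 + depth(v) = 1 + 0 = 1
depth(plus(succ(plus(v, cons(succ(u), u))), succ(v))) = 1 + max(4, 1) = 5
depth(cons(plus(u, u), plus(succ(plus(v, cons(succ(u), u))), succ(v)))) = 1 + max(1, 5) = 6
depth(succ(cons(plus(u, u), plus(succ(plus(v, cons(succ(u), u))), succ(v))))) = 1 + depth(cons(plus(u, u), plus(succ(plus(v, cons(succ(u), u))), succ(v)))) = 1 + 6 = 7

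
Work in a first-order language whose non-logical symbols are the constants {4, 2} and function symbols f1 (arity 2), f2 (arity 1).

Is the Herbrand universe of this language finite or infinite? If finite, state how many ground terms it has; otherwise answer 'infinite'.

The signature has at least one function symbol (f1, arity 2) and at least one constant (4).
Iterating f1 gives infinitely many distinct ground terms: 4, f1(4, 4), f1(f1(4, 4), f1(4, 4)), ...
So the Herbrand universe is infinite.

infinite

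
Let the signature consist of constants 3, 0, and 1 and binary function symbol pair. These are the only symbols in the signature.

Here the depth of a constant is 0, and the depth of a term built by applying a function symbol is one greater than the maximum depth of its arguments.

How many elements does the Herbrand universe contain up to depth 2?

Let N_k count ground terms of depth at most k. Each non-constant term of depth ≤ k is some function symbol applied to depth-≤(k−1) arguments, giving N_k = 3 + N_{k-1}^2.
N_0 = 3
N_1 = 3 + 3^2 = 12
N_2 = 3 + 12^2 = 147

147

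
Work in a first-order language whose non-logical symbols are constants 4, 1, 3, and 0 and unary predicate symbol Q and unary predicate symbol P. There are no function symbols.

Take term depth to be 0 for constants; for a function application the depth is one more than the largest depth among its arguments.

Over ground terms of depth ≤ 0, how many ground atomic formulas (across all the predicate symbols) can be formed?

8

First count ground terms of depth ≤ 0.
With no function symbols every ground term is a constant, so there are exactly 4 ground terms at every depth bound.
N_0 = 4
Explicitly: 4, 1, 3, 0.
So |H| = 4.
A ground atom is a predicate applied to a tuple of terms from H, so the count is the sum over predicates of |H|^arity:
  Q: 4;  P: 4
Total ground atoms: 4 + 4 = 8.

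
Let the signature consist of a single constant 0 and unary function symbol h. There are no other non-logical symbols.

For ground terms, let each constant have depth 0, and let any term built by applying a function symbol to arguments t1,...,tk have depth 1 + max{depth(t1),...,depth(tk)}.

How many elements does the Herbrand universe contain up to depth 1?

2

If N_k denotes the number of depth-≤k ground terms, the 1 constant gives N_0 = 1, and each function symbol of arity r contributes N_{k-1}^r new terms at level k: N_k = 1 + N_{k-1}.
N_0 = 1
N_1 = 1 + 1 = 2
Explicitly: 0, h(0).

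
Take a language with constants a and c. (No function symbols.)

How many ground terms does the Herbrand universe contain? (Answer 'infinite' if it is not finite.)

2

There are no function symbols, so every ground term is one of the 2 constants.
The Herbrand universe is {a, c}, which is finite with 2 elements.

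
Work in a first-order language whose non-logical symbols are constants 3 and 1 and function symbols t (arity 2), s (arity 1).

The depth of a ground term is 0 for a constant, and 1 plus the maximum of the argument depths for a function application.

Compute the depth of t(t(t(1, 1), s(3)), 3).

3

depth(t(1, 1)) = 1 + max(0, 0) = 1
depth(s(3)) = 1 + depth(3) = 1 + 0 = 1
depth(t(t(1, 1), s(3))) = 1 + max(1, 1) = 2
depth(t(t(t(1, 1), s(3)), 3)) = 1 + max(2, 0) = 3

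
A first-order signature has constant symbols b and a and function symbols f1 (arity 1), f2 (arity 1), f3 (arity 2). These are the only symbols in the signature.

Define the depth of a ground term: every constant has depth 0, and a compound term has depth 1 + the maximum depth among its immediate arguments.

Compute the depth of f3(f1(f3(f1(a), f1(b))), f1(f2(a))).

depth(f1(a)) = 1 + depth(a) = 1 + 0 = 1
depth(f1(b)) = 1 + depth(b) = 1 + 0 = 1
depth(f3(f1(a), f1(b))) = 1 + max(1, 1) = 2
depth(f1(f3(f1(a), f1(b)))) = 1 + depth(f3(f1(a), f1(b))) = 1 + 2 = 3
depth(f2(a)) = 1 + depth(a) = 1 + 0 = 1
depth(f1(f2(a))) = 1 + depth(f2(a)) = 1 + 1 = 2
depth(f3(f1(f3(f1(a), f1(b))), f1(f2(a)))) = 1 + max(3, 2) = 4

4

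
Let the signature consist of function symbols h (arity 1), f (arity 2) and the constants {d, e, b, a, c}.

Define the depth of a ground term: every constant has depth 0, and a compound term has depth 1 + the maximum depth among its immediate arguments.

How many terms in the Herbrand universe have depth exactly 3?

Let N_k count ground terms of depth at most k. Each non-constant term of depth ≤ k is some function symbol applied to depth-≤(k−1) arguments, giving N_k = 5 + N_{k-1} + N_{k-1}^2.
N_0 = 5
N_1 = 5 + 5 + 5^2 = 35
N_2 = 5 + 35 + 35^2 = 1265
N_3 = 5 + 1265 + 1265^2 = 1601495
Terms of depth exactly 3: N_3 − N_2 = 1601495 − 1265 = 1600230.

1600230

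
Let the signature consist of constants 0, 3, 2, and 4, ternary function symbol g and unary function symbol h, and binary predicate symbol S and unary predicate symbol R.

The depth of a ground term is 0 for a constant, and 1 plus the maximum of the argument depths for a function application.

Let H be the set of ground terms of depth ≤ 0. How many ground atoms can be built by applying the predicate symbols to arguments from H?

20

First count ground terms of depth ≤ 0.
Count level by level. With function symbols g/3, h/1, the terms of depth ≤ k are the 4 constants together with each function applied to depth-≤(k−1) tuples, so N_k = 4 + N_{k-1}^3 + N_{k-1}.
N_0 = 4
So |H| = 4.
A ground atom is a predicate applied to a tuple of terms from H, so the count is the sum over predicates of |H|^arity:
  S: 4^2 = 16;  R: 4
Total ground atoms: 16 + 4 = 20.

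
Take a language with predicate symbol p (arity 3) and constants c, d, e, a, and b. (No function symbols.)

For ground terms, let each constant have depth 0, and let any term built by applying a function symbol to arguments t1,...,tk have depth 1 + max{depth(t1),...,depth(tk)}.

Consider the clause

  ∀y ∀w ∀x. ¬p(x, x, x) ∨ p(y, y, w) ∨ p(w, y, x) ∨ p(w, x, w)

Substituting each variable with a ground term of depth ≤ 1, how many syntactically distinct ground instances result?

125

Ground terms of depth ≤ 1:
  With no function symbols every ground term is a constant, so there are exactly 5 ground terms at every depth bound.
  N_0 = 5
  N_1 = 5
So there are 5 ground terms available for substitution.
The clause has 3 distinct variables (y, w, x), each appearing in the body. In the free term algebra distinct substitutions yield syntactically distinct ground instances.
Number of ground instances = 5^3 = 125.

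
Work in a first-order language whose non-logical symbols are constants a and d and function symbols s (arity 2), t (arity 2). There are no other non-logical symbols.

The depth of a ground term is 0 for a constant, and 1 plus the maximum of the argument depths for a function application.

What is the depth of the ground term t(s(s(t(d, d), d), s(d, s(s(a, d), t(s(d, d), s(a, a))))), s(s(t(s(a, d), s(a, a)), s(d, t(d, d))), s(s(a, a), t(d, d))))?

depth(t(d, d)) = 1 + max(0, 0) = 1
depth(s(t(d, d), d)) = 1 + max(1, 0) = 2
depth(s(a, d)) = 1 + max(0, 0) = 1
depth(s(d, d)) = 1 + max(0, 0) = 1
depth(s(a, a)) = 1 + max(0, 0) = 1
depth(t(s(d, d), s(a, a))) = 1 + max(1, 1) = 2
depth(s(s(a, d), t(s(d, d), s(a, a)))) = 1 + max(1, 2) = 3
depth(s(d, s(s(a, d), t(s(d, d), s(a, a))))) = 1 + max(0, 3) = 4
depth(s(s(t(d, d), d), s(d, s(s(a, d), t(s(d, d), s(a, a)))))) = 1 + max(2, 4) = 5
depth(t(s(a, d), s(a, a))) = 1 + max(1, 1) = 2
depth(s(d, t(d, d))) = 1 + max(0, 1) = 2
depth(s(t(s(a, d), s(a, a)), s(d, t(d, d)))) = 1 + max(2, 2) = 3
depth(s(s(a, a), t(d, d))) = 1 + max(1, 1) = 2
depth(s(s(t(s(a, d), s(a, a)), s(d, t(d, d))), s(s(a, a), t(d, d)))) = 1 + max(3, 2) = 4
depth(t(s(s(t(d, d), d), s(d, s(s(a, d), t(s(d, d), s(a, a))))), s(s(t(s(a, d), s(a, a)), s(d, t(d, d))), s(s(a, a), t(d, d))))) = 1 + max(5, 4) = 6

6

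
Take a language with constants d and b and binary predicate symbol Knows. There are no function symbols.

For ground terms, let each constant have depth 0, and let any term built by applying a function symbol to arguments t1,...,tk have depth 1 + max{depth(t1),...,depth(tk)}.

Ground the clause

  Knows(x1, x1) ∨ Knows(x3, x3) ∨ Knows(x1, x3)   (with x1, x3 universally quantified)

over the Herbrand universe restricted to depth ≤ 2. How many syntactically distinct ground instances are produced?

4

Ground terms of depth ≤ 2:
  With no function symbols every ground term is a constant, so there are exactly 2 ground terms at every depth bound.
  N_0 = 2
  N_1 = 2
  N_2 = 2
  Explicitly: d, b.
So there are 2 ground terms available for substitution.
The clause has 2 distinct variables (x1, x3), each appearing in the body. In the free term algebra distinct substitutions yield syntactically distinct ground instances.
Number of ground instances = 2^2 = 4.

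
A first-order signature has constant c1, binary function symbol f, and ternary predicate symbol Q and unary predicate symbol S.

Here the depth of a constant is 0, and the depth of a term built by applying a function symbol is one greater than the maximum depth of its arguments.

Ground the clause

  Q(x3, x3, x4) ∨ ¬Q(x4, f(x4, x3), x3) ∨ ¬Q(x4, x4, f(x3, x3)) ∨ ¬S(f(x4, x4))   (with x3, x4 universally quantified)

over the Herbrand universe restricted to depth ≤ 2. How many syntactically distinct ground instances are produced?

25

Ground terms of depth ≤ 2:
  Count level by level. With function symbols f/2, the terms of depth ≤ k are the 1 constant together with each function applied to depth-≤(k−1) tuples, so N_k = 1 + N_{k-1}^2.
  N_0 = 1
  N_1 = 1 + 1^2 = 2
  N_2 = 1 + 2^2 = 5
So there are 5 ground terms available for substitution.
Each of x3, x4 ranges independently over the available ground terms, and distinct assignments produce distinct instances.
Number of ground instances = 5^2 = 25.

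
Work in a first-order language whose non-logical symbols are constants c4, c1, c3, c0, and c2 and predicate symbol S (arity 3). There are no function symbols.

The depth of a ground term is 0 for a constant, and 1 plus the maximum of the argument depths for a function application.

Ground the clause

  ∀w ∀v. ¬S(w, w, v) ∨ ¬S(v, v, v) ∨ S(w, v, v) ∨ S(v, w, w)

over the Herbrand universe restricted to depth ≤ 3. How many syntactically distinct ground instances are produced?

Ground terms of depth ≤ 3:
  With no function symbols every ground term is a constant, so there are exactly 5 ground terms at every depth bound.
  N_0 = 5
  N_1 = 5
  N_2 = 5
  N_3 = 5
So there are 5 ground terms available for substitution.
The clause has 2 distinct variables (w, v), each appearing in the body. In the free term algebra distinct substitutions yield syntactically distinct ground instances.
Number of ground instances = 5^2 = 25.

25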